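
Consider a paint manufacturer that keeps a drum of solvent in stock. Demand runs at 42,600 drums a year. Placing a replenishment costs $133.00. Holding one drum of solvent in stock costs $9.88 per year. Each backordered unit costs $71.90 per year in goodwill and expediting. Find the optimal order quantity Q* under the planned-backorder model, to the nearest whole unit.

Q* ≈ 1,142 drums

With planned backorders, Q* = √(2DS/H) · √((H+B)/B).
√(2DS/H) = √(2 × 42,600 × 133 / 9.88) = 1070.945.
√((H+B)/B) = √((9.88+71.9)/71.9) = 1.0665.
Q* ≈ 1142.158.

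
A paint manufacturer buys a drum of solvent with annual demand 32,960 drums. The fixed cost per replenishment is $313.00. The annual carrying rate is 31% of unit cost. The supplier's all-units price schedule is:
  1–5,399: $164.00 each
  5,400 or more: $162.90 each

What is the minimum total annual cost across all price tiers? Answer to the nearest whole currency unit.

Holding cost per unit per year at price C is H = 0.31·C.
For each price level, check whether its EOQ is feasible; otherwise the best quantity at that price is the breakpoint.
EOQ at $164.00 = 637.1 (feasible in tier 1): TC = 32,960×$164.00 + (32,960/637.1)×313 + (637.1/2)×0.31×$164.00 = $5,437,827.96.
EOQ at $162.90 = 639.2 < 5400, so use break Q=5400: TC = 32,960×$162.90 + (32,960/5400.0)×313 + (5400.0/2)×0.31×$162.90 = $5,507,441.76.
Lowest total cost among the candidates is at Q = 637.1.

TC* ≈ $5,437,828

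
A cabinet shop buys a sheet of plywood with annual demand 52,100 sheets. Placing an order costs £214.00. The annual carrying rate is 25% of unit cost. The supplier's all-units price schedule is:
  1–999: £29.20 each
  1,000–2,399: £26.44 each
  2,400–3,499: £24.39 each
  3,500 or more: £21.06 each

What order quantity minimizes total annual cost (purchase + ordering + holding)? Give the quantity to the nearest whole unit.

Q* ≈ 3,500 sheets

Holding cost per unit per year at price C is H = 0.25·C.
For each price level, check whether its EOQ is feasible; otherwise the best quantity at that price is the breakpoint.
Tier 1 (£29.20): EOQ = 1747.8 exceeds tier's upper bound 999, so this tier is dominated.
EOQ at £26.44 = 1836.7 (feasible in tier 2): TC = 52,100×£26.44 + (52,100/1836.7)×214 + (1836.7/2)×0.25×£26.44 = £1,389,664.64.
EOQ at £24.39 = 1912.3 < 2400, so use break Q=2400: TC = 52,100×£24.39 + (52,100/2400.0)×214 + (2400.0/2)×0.25×£24.39 = £1,282,681.58.
EOQ at £21.06 = 2058.0 < 3500, so use break Q=3500: TC = 52,100×£21.06 + (52,100/3500.0)×214 + (3500.0/2)×0.25×£21.06 = £1,109,625.29.
Lowest total cost is £1,109,625.29 at Q = 3500.0.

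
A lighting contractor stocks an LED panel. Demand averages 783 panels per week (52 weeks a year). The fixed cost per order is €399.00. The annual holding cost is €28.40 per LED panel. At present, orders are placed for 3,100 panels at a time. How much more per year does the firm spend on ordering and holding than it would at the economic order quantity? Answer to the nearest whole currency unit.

Extra cost ≈ €18,884 per year

Annual demand D = 783 × 52 = 40,716.
EOQ = √(2DS/H) = √(2 × 40,716 × 399 / 28.4) ≈ 1069.61.
Cost at Q* = (D/Q*)S + (Q*/2)H = √(2DSH) ≈ €30,376.88.
Cost at Q = 3,100: (40,716/3,100)×399 + (3,100/2)×28.4 = €5,240.54 + €44,020.00 = €49,260.54.
Excess = €49,260.54 − €30,376.88 = €18,883.66.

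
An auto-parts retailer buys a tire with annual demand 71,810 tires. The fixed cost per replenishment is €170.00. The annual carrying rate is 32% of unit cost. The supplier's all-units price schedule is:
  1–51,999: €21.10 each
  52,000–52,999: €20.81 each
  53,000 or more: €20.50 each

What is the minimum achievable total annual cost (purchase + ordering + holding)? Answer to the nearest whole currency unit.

TC* ≈ €1,528,031

Holding cost per unit per year at price C is H = 0.32·C.
For each price level, check whether its EOQ is feasible; otherwise the best quantity at that price is the breakpoint.
EOQ at €21.10 = 1901.6 (feasible in tier 1): TC = 71,810×€21.10 + (71,810/1901.6)×170 + (1901.6/2)×0.32×€21.10 = €1,528,030.50.
EOQ at €20.81 = 1914.8 < 52000, so use break Q=52000: TC = 71,810×€20.81 + (71,810/52000.0)×170 + (52000.0/2)×0.32×€20.81 = €1,667,740.06.
EOQ at €20.50 = 1929.2 < 53000, so use break Q=53000: TC = 71,810×€20.50 + (71,810/53000.0)×170 + (53000.0/2)×0.32×€20.50 = €1,646,175.33.
Lowest total cost among the candidates is at Q = 1901.6.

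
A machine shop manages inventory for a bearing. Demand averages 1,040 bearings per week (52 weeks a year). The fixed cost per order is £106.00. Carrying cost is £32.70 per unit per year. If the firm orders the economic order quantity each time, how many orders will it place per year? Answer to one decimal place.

Annual demand D = 1,040 × 52 = 54,080.
Q* = √(2DS/H) = √(2 × 54,080 × 106 / 32.7) ≈ 592.12.
Orders per year = D / Q* = 54,080 / 592.12 ≈ 91.332.

N ≈ 91.3 orders per year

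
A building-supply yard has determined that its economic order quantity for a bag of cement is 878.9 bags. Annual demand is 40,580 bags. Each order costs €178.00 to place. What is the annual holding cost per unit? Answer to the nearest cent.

Squaring Q* = √(2DS/H) gives Q*² = 2DS/H.
From Q* = √(2DS/H): H = 2DS / Q*² = 2 × 40,580 × 178 / 878.9² = 18.7018.

H ≈ €18.70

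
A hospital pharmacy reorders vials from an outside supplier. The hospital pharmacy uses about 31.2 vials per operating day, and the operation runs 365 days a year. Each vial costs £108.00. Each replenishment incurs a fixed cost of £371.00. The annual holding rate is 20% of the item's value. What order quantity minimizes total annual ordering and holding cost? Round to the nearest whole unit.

Annual demand D = 31.2 × 365 = 11,388.
Holding cost H = 0.20 × £108.00 = £21.6000 per unit per year.
EOQ = √(2DS / H) = √(2 × 11,388 × 371 / 21.6).
= √(8,449,896 / 21.6) = √391,198.8889 ≈ 625.459.

Q* ≈ 625 vials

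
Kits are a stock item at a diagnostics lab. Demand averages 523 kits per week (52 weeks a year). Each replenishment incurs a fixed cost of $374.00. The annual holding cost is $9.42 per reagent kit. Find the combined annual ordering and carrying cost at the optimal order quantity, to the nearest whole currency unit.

TC* ≈ $13,843

Annual demand D = 523 × 52 = 27,196.
Q* = √(2DS/H) = √(2 × 27,196 × 374 / 9.42) ≈ 1469.53.
At Q*, ordering cost (D/Q*)S equals holding cost (Q*/2)H, each = √(DSH/2).
Minimum total = √(2DSH) = √(2 × 27,196 × 374 × 9.42) ≈ 13842.954.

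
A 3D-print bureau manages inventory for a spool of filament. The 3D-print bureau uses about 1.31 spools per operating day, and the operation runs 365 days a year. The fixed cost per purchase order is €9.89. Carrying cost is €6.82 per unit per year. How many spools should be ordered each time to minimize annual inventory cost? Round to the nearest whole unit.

Annual demand D = 1.31 × 365 = 478.15.
EOQ = √(2DS / H) = √(2 × 478.15 × 9.89 / 6.82).
= √(9,457.807 / 6.82) = √1,386.7752 ≈ 37.239.

Q* ≈ 37 spools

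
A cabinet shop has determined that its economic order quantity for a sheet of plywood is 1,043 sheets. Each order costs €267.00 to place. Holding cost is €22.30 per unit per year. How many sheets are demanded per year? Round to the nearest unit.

D ≈ 45,429 sheets per year

Invert the EOQ relation Q*² = 2DS/H.
From Q* = √(2DS/H): D = Q*²H / (2S) = 1,043² × 22.3 / (2 × 267) = 45428.900.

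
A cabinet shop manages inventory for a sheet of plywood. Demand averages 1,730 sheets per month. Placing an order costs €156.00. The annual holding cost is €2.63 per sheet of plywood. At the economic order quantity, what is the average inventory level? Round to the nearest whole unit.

Average inventory ≈ 785 sheets

Annual demand D = 1,730 × 12 = 20,760.
The optimal lot size = √(2DS/H) = √(2 × 20,760 × 156 / 2.63) ≈ 1569.33.
Average inventory = Q*/2 ≈ 1569.33 / 2 = 784.663.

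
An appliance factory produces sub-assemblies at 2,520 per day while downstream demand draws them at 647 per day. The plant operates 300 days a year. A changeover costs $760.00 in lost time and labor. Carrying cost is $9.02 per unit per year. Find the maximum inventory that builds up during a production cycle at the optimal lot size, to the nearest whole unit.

Annual demand D = 647 × 300 = 194,100.
Production build-up factor (1 − d/p) = 1 − 647/2,520 = 0.7433.
Q* = √(2DS / (H(1 − d/p))) = √(2 × 194,100 × 760 / (9.02 × 0.7433)).
= √(295,032,000 / 6.7042) ≈ 6633.805.
Maximum inventory = Q*(1 − d/p) = 6633.805 × 0.7433 ≈ 4930.602.

I_max ≈ 4,931 sub-assemblies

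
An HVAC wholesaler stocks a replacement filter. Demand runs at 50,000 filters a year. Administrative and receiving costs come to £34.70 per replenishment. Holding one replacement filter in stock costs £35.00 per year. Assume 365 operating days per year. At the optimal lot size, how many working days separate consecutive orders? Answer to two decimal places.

The optimal lot size = √(2DS/H) = √(2 × 50,000 × 34.7 / 35) ≈ 314.87.
Cycle time = Q*/D × 365 = 314.87 / 50,000 × 365 ≈ 2.299 days.

T ≈ 2.30 days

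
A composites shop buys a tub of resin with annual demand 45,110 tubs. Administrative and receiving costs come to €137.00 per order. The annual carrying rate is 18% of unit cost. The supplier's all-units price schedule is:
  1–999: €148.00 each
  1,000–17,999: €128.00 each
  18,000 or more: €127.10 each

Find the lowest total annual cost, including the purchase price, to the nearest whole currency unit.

Holding cost per unit per year at price C is H = 0.18·C.
For each price level, check whether its EOQ is feasible; otherwise the best quantity at that price is the breakpoint.
EOQ at €148.00 = 681.2 (feasible in tier 1): TC = 45,110×€148.00 + (45,110/681.2)×137 + (681.2/2)×0.18×€148.00 = €6,694,425.91.
EOQ at €128.00 = 732.4 < 1000, so use break Q=1000: TC = 45,110×€128.00 + (45,110/1000.0)×137 + (1000.0/2)×0.18×€128.00 = €5,791,780.07.
EOQ at €127.10 = 735.0 < 18000, so use break Q=18000: TC = 45,110×€127.10 + (45,110/18000.0)×137 + (18000.0/2)×0.18×€127.10 = €5,939,726.34.
Lowest total cost among the candidates is at Q = 1000.0.

TC* ≈ €5,791,780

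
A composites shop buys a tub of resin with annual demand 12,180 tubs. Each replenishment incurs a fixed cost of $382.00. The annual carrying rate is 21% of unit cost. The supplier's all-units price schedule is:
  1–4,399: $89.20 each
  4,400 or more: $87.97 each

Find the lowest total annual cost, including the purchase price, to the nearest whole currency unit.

TC* ≈ $1,099,659

Holding cost per unit per year at price C is H = 0.21·C.
Candidates are each tier's EOQ (if it falls in that tier) and each price-break quantity.
EOQ at $89.20 = 704.8 (feasible in tier 1): TC = 12,180×$89.20 + (12,180/704.8)×382 + (704.8/2)×0.21×$89.20 = $1,099,658.69.
EOQ at $87.97 = 709.7 < 4400, so use break Q=4400: TC = 12,180×$87.97 + (12,180/4400.0)×382 + (4400.0/2)×0.21×$87.97 = $1,113,174.19.
Lowest total cost among the candidates is at Q = 704.8.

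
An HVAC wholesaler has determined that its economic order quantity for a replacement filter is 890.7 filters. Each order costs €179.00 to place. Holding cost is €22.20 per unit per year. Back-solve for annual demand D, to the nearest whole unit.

The basic EOQ model gives Q* = √(2DS/H); rearrange for the unknown.
From Q* = √(2DS/H): D = Q*²H / (2S) = 890.7² × 22.2 / (2 × 179) = 49196.347.

D ≈ 49,196 filters per year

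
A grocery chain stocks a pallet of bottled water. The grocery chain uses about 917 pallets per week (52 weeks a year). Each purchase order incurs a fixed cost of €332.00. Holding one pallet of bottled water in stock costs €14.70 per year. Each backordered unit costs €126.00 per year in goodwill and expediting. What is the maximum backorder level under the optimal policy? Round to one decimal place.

S* ≈ 162.0 pallets

Annual demand D = 917 × 52 = 47,684.
With planned backorders, Q* = √(2DS/H) · √((H+B)/B).
√(2DS/H) = √(2 × 47,684 × 332 / 14.7) = 1467.614.
√((H+B)/B) = √((14.7+126)/126) = 1.0567.
Q* ≈ 1550.863.
S* = Q* · H/(H+B) = 1550.863 × 14.7/140.7 ≈ 162.030.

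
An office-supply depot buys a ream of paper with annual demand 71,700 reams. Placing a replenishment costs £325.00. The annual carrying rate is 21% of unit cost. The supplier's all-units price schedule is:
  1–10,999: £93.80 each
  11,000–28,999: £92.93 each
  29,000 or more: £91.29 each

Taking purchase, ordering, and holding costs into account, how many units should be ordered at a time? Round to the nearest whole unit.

Q* ≈ 1,538 reams

Holding cost per unit per year at price C is H = 0.21·C.
Candidates are each tier's EOQ (if it falls in that tier) and each price-break quantity.
EOQ at £93.80 = 1538.2 (feasible in tier 1): TC = 71,700×£93.80 + (71,700/1538.2)×325 + (1538.2/2)×0.21×£93.80 = £6,755,758.93.
EOQ at £92.93 = 1545.4 < 11000, so use break Q=11000: TC = 71,700×£92.93 + (71,700/11000.0)×325 + (11000.0/2)×0.21×£92.93 = £6,772,533.56.
EOQ at £91.29 = 1559.2 < 29000, so use break Q=29000: TC = 71,700×£91.29 + (71,700/29000.0)×325 + (29000.0/2)×0.21×£91.29 = £6,824,274.58.
Lowest total cost is £6,755,758.93 at Q = 1538.2.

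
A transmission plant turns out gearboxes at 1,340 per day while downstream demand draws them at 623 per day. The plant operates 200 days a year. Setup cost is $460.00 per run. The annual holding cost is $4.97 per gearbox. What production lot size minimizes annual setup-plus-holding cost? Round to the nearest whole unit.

Annual demand D = 623 × 200 = 124,600.
Production build-up factor (1 − d/p) = 1 − 623/1,340 = 0.5351.
Q* = √(2DS / (H(1 − d/p))) = √(2 × 124,600 × 460 / (4.97 × 0.5351)).
= √(114,632,000 / 2.6593) ≈ 6565.496.

Q* ≈ 6,565 gearboxes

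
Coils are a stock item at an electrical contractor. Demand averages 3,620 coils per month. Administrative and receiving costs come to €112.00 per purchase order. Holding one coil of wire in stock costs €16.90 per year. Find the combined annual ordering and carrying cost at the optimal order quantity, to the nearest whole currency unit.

Annual demand D = 3,620 × 12 = 43,440.
The optimal lot size = √(2DS/H) = √(2 × 43,440 × 112 / 16.9) ≈ 758.80.
At Q*, ordering cost (D/Q*)S equals holding cost (Q*/2)H, each = √(DSH/2).
Minimum total = √(2DSH) = √(2 × 43,440 × 112 × 16.9) ≈ 12823.668.

TC* ≈ €12,824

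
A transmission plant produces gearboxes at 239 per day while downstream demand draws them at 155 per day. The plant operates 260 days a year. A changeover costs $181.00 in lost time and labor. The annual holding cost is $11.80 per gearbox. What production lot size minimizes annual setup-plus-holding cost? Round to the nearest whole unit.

Q* ≈ 1,876 gearboxes

Annual demand D = 155 × 260 = 40,300.
Production build-up factor (1 − d/p) = 1 − 155/239 = 0.3515.
Q* = √(2DS / (H(1 − d/p))) = √(2 × 40,300 × 181 / (11.8 × 0.3515)).
= √(14,588,600 / 4.1473) ≈ 1875.535.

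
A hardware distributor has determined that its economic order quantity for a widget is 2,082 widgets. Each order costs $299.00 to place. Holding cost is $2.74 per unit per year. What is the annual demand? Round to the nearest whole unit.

D ≈ 19,861 widgets per year

Invert the EOQ relation Q*² = 2DS/H.
From Q* = √(2DS/H): D = Q*²H / (2S) = 2,082² × 2.74 / (2 × 299) = 19861.444.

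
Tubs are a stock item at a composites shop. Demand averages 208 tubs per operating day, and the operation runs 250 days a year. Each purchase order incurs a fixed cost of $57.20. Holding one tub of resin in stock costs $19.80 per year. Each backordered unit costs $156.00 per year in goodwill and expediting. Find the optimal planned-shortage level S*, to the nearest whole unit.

S* ≈ 66 tubs

Annual demand D = 208 × 250 = 52,000.
With planned backorders, Q* = √(2DS/H) · √((H+B)/B).
√(2DS/H) = √(2 × 52,000 × 57.2 / 19.8) = 548.128.
√((H+B)/B) = √((19.8+156)/156) = 1.0616.
Q* ≈ 581.874.
S* = Q* · H/(H+B) = 581.874 × 19.8/175.8 ≈ 65.535.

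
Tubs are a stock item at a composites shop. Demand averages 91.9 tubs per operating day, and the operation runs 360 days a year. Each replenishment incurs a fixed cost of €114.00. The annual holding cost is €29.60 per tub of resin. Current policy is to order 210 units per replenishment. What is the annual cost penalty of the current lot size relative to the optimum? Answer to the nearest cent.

Annual demand D = 91.9 × 360 = 33,084.
EOQ = √(2DS/H) = √(2 × 33,084 × 114 / 29.6) ≈ 504.81.
Cost at Q* = (D/Q*)S + (Q*/2)H = √(2DSH) ≈ €14,942.47.
Cost at Q = 210: (33,084/210)×114 + (210/2)×29.6 = €17,959.89 + €3,108.00 = €21,067.89.
Excess = €21,067.89 − €14,942.47 = €6,125.42.

Extra cost ≈ €6,125.42 per year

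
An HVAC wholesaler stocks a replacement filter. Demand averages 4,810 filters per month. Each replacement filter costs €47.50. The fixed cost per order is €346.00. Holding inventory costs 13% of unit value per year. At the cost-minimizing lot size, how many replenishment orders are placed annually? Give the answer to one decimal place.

Annual demand D = 4,810 × 12 = 57,720.
Holding cost H = 0.13 × €47.50 = €6.1750 per unit per year.
The optimal lot size = √(2DS/H) = √(2 × 57,720 × 346 / 6.175) ≈ 2543.30.
Orders per year = D / Q* = 57,720 / 2543.30 ≈ 22.695.

N ≈ 22.7 orders per year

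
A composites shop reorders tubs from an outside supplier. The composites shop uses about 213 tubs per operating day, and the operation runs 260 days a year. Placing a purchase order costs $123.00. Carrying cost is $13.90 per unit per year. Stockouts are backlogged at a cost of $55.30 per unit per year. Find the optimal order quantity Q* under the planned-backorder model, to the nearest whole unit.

Annual demand D = 213 × 260 = 55,380.
With planned backorders, Q* = √(2DS/H) · √((H+B)/B).
√(2DS/H) = √(2 × 55,380 × 123 / 13.9) = 990.003.
√((H+B)/B) = √((13.9+55.3)/55.3) = 1.1186.
Q* ≈ 1107.458.

Q* ≈ 1,107 tubs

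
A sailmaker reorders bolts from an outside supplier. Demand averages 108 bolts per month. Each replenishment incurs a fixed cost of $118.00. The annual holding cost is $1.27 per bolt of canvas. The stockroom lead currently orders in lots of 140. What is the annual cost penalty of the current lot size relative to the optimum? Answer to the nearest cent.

Extra cost ≈ $558.00 per year

Annual demand D = 108 × 12 = 1,296.
EOQ = √(2DS/H) = √(2 × 1,296 × 118 / 1.27) ≈ 490.75.
Cost at Q* = (D/Q*)S + (Q*/2)H = √(2DSH) ≈ $623.25.
Cost at Q = 140: (1,296/140)×118 + (140/2)×1.27 = $1,092.34 + $88.90 = $1,181.24.
Excess = $1,181.24 − $623.25 = $558.00.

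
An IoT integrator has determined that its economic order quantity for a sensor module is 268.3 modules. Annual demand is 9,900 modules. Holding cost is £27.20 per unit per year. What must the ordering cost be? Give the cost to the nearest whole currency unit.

Squaring Q* = √(2DS/H) gives Q*² = 2DS/H.
From Q* = √(2DS/H): S = Q*²H / (2D) = 268.3² × 27.2 / (2 × 9,900) = 98.8883.

S ≈ £99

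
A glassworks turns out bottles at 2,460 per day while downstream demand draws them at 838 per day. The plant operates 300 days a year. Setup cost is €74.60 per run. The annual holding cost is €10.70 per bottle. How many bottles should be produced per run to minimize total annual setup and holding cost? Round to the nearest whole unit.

Q* ≈ 2,306 bottles

Annual demand D = 838 × 300 = 251,400.
Production build-up factor (1 − d/p) = 1 − 838/2,460 = 0.6593.
Q* = √(2DS / (H(1 − d/p))) = √(2 × 251,400 × 74.6 / (10.7 × 0.6593)).
= √(37,508,880 / 7.055) ≈ 2305.777.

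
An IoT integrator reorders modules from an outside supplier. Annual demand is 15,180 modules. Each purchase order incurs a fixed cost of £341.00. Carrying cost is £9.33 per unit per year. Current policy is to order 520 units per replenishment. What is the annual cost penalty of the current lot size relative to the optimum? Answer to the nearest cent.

EOQ = √(2DS/H) = √(2 × 15,180 × 341 / 9.33) ≈ 1053.39.
Cost at Q* = (D/Q*)S + (Q*/2)H = √(2DSH) ≈ £9,828.08.
Cost at Q = 520: (15,180/520)×341 + (520/2)×9.33 = £9,954.58 + £2,425.80 = £12,380.38.
Excess = £12,380.38 − £9,828.08 = £2,552.29.

Extra cost ≈ £2,552.29 per year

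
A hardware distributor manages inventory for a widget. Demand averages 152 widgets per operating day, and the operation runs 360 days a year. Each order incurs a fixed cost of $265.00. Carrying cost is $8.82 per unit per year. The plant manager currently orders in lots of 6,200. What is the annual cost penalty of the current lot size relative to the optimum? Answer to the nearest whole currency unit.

Annual demand D = 152 × 360 = 54,720.
EOQ = √(2DS/H) = √(2 × 54,720 × 265 / 8.82) ≈ 1813.33.
Cost at Q* = (D/Q*)S + (Q*/2)H = √(2DSH) ≈ $15,993.56.
Cost at Q = 6,200: (54,720/6,200)×265 + (6,200/2)×8.82 = $2,338.84 + $27,342.00 = $29,680.84.
Excess = $29,680.84 − $15,993.56 = $13,687.27.

Extra cost ≈ $13,687 per year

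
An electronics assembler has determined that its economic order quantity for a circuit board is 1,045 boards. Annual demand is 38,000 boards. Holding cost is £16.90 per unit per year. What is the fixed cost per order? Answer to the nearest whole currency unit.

S ≈ £243

The basic EOQ model gives Q* = √(2DS/H); rearrange for the unknown.
From Q* = √(2DS/H): S = Q*²H / (2D) = 1,045² × 16.9 / (2 × 38,000) = 242.8319.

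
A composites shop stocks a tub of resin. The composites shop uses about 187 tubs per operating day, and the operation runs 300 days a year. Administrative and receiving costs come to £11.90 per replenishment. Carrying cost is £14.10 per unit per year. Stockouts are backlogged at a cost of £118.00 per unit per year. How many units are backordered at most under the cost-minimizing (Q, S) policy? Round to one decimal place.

S* ≈ 34.8 tubs

Annual demand D = 187 × 300 = 56,100.
With planned backorders, Q* = √(2DS/H) · √((H+B)/B).
√(2DS/H) = √(2 × 56,100 × 11.9 / 14.1) = 307.723.
√((H+B)/B) = √((14.1+118)/118) = 1.0581.
Q* ≈ 325.590.
S* = Q* · H/(H+B) = 325.590 × 14.1/132.1 ≈ 34.753.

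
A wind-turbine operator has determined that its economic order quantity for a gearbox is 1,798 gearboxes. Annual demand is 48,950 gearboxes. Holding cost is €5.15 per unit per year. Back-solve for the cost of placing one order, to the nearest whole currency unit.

S ≈ €170

Squaring Q* = √(2DS/H) gives Q*² = 2DS/H.
From Q* = √(2DS/H): S = Q*²H / (2D) = 1,798² × 5.15 / (2 × 48,950) = 170.0607.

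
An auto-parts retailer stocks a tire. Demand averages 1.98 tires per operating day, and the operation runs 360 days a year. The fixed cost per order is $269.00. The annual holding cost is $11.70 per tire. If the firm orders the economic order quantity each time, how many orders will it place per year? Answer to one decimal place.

N ≈ 3.9 orders per year

Annual demand D = 1.98 × 360 = 712.8.
The optimal lot size = √(2DS/H) = √(2 × 712.8 × 269 / 11.7) ≈ 181.04.
Orders per year = D / Q* = 712.8 / 181.04 ≈ 3.937.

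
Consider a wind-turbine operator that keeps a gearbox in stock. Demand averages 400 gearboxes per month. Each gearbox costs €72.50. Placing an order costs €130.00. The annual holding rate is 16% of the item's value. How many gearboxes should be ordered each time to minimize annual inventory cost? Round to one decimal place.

Q* ≈ 328.0 gearboxes

Annual demand D = 400 × 12 = 4,800.
Holding cost H = 0.16 × €72.50 = €11.6000 per unit per year.
EOQ = √(2DS / H) = √(2 × 4,800 × 130 / 11.6).
= √(1,248,000 / 11.6) = √107,586.2069 ≈ 328.003.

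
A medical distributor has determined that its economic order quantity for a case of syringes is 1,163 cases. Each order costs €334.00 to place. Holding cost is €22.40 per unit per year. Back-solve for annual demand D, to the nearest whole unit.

Invert the EOQ relation Q*² = 2DS/H.
From Q* = √(2DS/H): D = Q*²H / (2S) = 1,163² × 22.4 / (2 × 334) = 45355.607.

D ≈ 45,356 cases per year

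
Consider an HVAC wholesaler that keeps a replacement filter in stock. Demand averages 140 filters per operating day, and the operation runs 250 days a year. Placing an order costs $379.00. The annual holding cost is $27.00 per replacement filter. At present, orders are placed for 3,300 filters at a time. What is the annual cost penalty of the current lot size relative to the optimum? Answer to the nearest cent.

Extra cost ≈ $21,805.73 per year

Annual demand D = 140 × 250 = 35,000.
EOQ = √(2DS/H) = √(2 × 35,000 × 379 / 27) ≈ 991.26.
Cost at Q* = (D/Q*)S + (Q*/2)H = √(2DSH) ≈ $26,763.97.
Cost at Q = 3,300: (35,000/3,300)×379 + (3,300/2)×27 = $4,019.70 + $44,550.00 = $48,569.70.
Excess = $48,569.70 − $26,763.97 = $21,805.73.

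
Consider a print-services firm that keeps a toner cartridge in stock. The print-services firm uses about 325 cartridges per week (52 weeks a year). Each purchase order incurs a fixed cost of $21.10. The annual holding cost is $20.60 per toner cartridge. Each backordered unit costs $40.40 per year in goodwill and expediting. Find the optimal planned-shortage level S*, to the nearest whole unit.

Annual demand D = 325 × 52 = 16,900.
With planned backorders, Q* = √(2DS/H) · √((H+B)/B).
√(2DS/H) = √(2 × 16,900 × 21.1 / 20.6) = 186.066.
√((H+B)/B) = √((20.6+40.4)/40.4) = 1.2288.
Q* ≈ 228.634.
S* = Q* · H/(H+B) = 228.634 × 20.6/61 ≈ 77.211.

S* ≈ 77 cartridges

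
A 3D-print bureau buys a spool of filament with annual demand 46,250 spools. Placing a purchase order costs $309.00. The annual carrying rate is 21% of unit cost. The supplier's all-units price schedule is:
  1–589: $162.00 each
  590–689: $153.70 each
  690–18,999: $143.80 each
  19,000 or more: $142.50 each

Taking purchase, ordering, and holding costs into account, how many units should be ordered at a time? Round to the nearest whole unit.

Q* ≈ 973 spools

Holding cost per unit per year at price C is H = 0.21·C.
For each price level, check whether its EOQ is feasible; otherwise the best quantity at that price is the breakpoint.
Tier 1 ($162.00): EOQ = 916.6 exceeds tier's upper bound 589, so this tier is dominated.
Tier 2 ($153.70): EOQ = 941.0 exceeds tier's upper bound 689, so this tier is dominated.
EOQ at $143.80 = 972.9 (feasible in tier 3): TC = 46,250×$143.80 + (46,250/972.9)×309 + (972.9/2)×0.21×$143.80 = $6,680,129.15.
EOQ at $142.50 = 977.3 < 19000, so use break Q=19000: TC = 46,250×$142.50 + (46,250/19000.0)×309 + (19000.0/2)×0.21×$142.50 = $6,875,664.67.
Lowest total cost is $6,680,129.15 at Q = 972.9.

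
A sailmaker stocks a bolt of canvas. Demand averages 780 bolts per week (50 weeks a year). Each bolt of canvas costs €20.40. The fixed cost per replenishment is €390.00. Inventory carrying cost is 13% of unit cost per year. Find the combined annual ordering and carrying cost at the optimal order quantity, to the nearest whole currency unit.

TC* ≈ €8,982

Annual demand D = 780 × 50 = 39,000.
Holding cost H = 0.13 × €20.40 = €2.6520 per unit per year.
The optimal lot size = √(2DS/H) = √(2 × 39,000 × 390 / 2.652) ≈ 3386.83.
At the optimum the two cost components are equal, so total cost = 2·(Q*/2)H = Q*·H.
Minimum total = √(2DSH) = √(2 × 39,000 × 390 × 2.652) ≈ 8981.862.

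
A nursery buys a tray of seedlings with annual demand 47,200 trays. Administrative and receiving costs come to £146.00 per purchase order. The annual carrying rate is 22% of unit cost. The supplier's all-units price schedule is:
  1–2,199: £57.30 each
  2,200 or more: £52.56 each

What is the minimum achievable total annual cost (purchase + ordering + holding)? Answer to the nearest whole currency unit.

TC* ≈ £2,496,684

Holding cost per unit per year at price C is H = 0.22·C.
For each price level, check whether its EOQ is feasible; otherwise the best quantity at that price is the breakpoint.
EOQ at £57.30 = 1045.6 (feasible in tier 1): TC = 47,200×£57.30 + (47,200/1045.6)×146 + (1045.6/2)×0.22×£57.30 = £2,717,741.08.
EOQ at £52.56 = 1091.8 < 2200, so use break Q=2200: TC = 47,200×£52.56 + (47,200/2200.0)×146 + (2200.0/2)×0.22×£52.56 = £2,496,683.88.
Lowest total cost among the candidates is at Q = 2200.0.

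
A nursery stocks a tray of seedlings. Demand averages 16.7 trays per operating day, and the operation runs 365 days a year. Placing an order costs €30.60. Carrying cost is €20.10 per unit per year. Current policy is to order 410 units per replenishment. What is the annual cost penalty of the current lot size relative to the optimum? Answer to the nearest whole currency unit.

Annual demand D = 16.7 × 365 = 6,095.5.
EOQ = √(2DS/H) = √(2 × 6,095.5 × 30.6 / 20.1) ≈ 136.23.
Cost at Q* = (D/Q*)S + (Q*/2)H = √(2DSH) ≈ €2,738.28.
Cost at Q = 410: (6,095.5/410)×30.6 + (410/2)×20.1 = €454.93 + €4,120.50 = €4,575.43.
Excess = €4,575.43 − €2,738.28 = €1,837.15.

Extra cost ≈ €1,837 per year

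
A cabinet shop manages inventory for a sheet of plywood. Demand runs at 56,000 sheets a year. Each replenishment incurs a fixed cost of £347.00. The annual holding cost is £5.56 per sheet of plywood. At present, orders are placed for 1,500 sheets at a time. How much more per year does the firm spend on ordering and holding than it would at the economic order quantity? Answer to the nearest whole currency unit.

Extra cost ≈ £2,425 per year

EOQ = √(2DS/H) = √(2 × 56,000 × 347 / 5.56) ≈ 2643.85.
Cost at Q* = (D/Q*)S + (Q*/2)H = √(2DSH) ≈ £14,699.79.
Cost at Q = 1,500: (56,000/1,500)×347 + (1,500/2)×5.56 = £12,954.67 + £4,170.00 = £17,124.67.
Excess = £17,124.67 − £14,699.79 = £2,424.88.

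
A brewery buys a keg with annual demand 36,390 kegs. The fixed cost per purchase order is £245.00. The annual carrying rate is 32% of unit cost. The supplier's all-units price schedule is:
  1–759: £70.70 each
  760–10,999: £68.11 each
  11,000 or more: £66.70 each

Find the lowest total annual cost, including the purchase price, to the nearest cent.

Holding cost per unit per year at price C is H = 0.32·C.
Evaluate total cost at each tier's feasible EOQ or, if the EOQ is below the tier, at the tier's minimum quantity.
Tier 1 (£70.70): EOQ = 887.8 exceeds tier's upper bound 759, so this tier is dominated.
EOQ at £68.11 = 904.5 (feasible in tier 2): TC = 36,390×£68.11 + (36,390/904.5)×245 + (904.5/2)×0.32×£68.11 = £2,498,236.66.
EOQ at £66.70 = 914.0 < 11000, so use break Q=11000: TC = 36,390×£66.70 + (36,390/11000.0)×245 + (11000.0/2)×0.32×£66.70 = £2,545,415.50.
Lowest total cost among the candidates is at Q = 904.5.

TC* ≈ £2,498,236.66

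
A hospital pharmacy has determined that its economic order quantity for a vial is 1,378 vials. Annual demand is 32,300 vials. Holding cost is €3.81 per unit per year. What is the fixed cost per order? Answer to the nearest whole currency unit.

S ≈ €112

Invert the EOQ relation Q*² = 2DS/H.
From Q* = √(2DS/H): S = Q*²H / (2D) = 1,378² × 3.81 / (2 × 32,300) = 111.9930.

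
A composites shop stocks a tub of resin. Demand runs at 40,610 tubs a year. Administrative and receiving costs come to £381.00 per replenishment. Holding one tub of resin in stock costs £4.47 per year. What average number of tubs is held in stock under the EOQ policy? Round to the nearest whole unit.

Average inventory ≈ 1,316 tubs

Q* = √(2DS/H) = √(2 × 40,610 × 381 / 4.47) ≈ 2631.12.
Average inventory = Q*/2 ≈ 2631.12 / 2 = 1315.559.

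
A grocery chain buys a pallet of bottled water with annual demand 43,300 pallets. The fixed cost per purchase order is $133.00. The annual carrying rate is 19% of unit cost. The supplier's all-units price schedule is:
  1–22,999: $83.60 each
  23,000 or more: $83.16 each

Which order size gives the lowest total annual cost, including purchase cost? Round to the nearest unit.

Holding cost per unit per year at price C is H = 0.19·C.
Candidates are each tier's EOQ (if it falls in that tier) and each price-break quantity.
EOQ at $83.60 = 851.5 (feasible in tier 1): TC = 43,300×$83.60 + (43,300/851.5)×133 + (851.5/2)×0.19×$83.60 = $3,633,405.85.
EOQ at $83.16 = 853.8 < 23000, so use break Q=23000: TC = 43,300×$83.16 + (43,300/23000.0)×133 + (23000.0/2)×0.19×$83.16 = $3,782,782.99.
Lowest total cost is $3,633,405.85 at Q = 851.5.

Q* ≈ 852 pallets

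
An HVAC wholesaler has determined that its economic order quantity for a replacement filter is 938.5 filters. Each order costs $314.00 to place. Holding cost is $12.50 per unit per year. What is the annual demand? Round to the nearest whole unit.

D ≈ 17,531 filters per year

The basic EOQ model gives Q* = √(2DS/H); rearrange for the unknown.
From Q* = √(2DS/H): D = Q*²H / (2S) = 938.5² × 12.5 / (2 × 314) = 17531.494.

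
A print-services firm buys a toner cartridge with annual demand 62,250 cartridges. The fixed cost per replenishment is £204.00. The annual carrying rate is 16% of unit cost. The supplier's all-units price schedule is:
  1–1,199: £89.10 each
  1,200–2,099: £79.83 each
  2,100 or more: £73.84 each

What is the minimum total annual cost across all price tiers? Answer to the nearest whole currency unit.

Holding cost per unit per year at price C is H = 0.16·C.
Candidates are each tier's EOQ (if it falls in that tier) and each price-break quantity.
Tier 1 (£89.10): EOQ = 1334.8 exceeds tier's upper bound 1199, so this tier is dominated.
EOQ at £79.83 = 1410.1 (feasible in tier 2): TC = 62,250×£79.83 + (62,250/1410.1)×204 + (1410.1/2)×0.16×£79.83 = £4,987,428.71.
EOQ at £73.84 = 1466.2 < 2100, so use break Q=2100: TC = 62,250×£73.84 + (62,250/2100.0)×204 + (2100.0/2)×0.16×£73.84 = £4,614,992.26.
Lowest total cost among the candidates is at Q = 2100.0.

TC* ≈ £4,614,992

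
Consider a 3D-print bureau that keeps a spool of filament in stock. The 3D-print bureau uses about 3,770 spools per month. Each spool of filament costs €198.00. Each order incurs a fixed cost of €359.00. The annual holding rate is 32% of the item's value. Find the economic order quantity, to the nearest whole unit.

Q* ≈ 716 spools

Annual demand D = 3,770 × 12 = 45,240.
Holding cost H = 0.32 × €198.00 = €63.3600 per unit per year.
EOQ = √(2DS / H) = √(2 × 45,240 × 359 / 63.36).
= √(32,482,320 / 63.36) = √512,662.8788 ≈ 716.005.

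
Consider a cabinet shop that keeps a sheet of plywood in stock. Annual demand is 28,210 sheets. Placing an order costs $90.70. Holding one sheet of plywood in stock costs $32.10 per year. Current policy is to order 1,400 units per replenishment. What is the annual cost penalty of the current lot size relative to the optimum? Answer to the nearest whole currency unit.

Extra cost ≈ $11,481 per year

EOQ = √(2DS/H) = √(2 × 28,210 × 90.7 / 32.1) ≈ 399.27.
Cost at Q* = (D/Q*)S + (Q*/2)H = √(2DSH) ≈ $12,816.60.
Cost at Q = 1,400: (28,210/1,400)×90.7 + (1,400/2)×32.1 = $1,827.61 + $22,470.00 = $24,297.60.
Excess = $24,297.60 − $12,816.60 = $11,481.01.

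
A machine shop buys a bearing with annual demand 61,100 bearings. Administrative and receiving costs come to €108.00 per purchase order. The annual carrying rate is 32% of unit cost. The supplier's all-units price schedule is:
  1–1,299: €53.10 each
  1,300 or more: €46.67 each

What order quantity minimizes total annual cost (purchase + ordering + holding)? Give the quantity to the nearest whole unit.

Q* ≈ 1,300 bearings

Holding cost per unit per year at price C is H = 0.32·C.
Candidates are each tier's EOQ (if it falls in that tier) and each price-break quantity.
EOQ at €53.10 = 881.3 (feasible in tier 1): TC = 61,100×€53.10 + (61,100/881.3)×108 + (881.3/2)×0.32×€53.10 = €3,259,385.10.
EOQ at €46.67 = 940.1 < 1300, so use break Q=1300: TC = 61,100×€46.67 + (61,100/1300.0)×108 + (1300.0/2)×0.32×€46.67 = €2,866,320.36.
Lowest total cost is €2,866,320.36 at Q = 1300.0.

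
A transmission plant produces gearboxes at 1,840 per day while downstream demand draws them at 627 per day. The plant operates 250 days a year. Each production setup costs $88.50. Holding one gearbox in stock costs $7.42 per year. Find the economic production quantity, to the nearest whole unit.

Q* ≈ 2,382 gearboxes

Annual demand D = 627 × 250 = 156,750.
Production build-up factor (1 − d/p) = 1 − 627/1,840 = 0.6592.
Q* = √(2DS / (H(1 − d/p))) = √(2 × 156,750 × 88.5 / (7.42 × 0.6592)).
= √(27,744,750 / 4.8916) ≈ 2381.590.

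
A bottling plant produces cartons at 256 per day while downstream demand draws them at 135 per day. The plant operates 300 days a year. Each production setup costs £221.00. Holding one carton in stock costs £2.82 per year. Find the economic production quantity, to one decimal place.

Q* ≈ 3,664.7 cartons

Annual demand D = 135 × 300 = 40,500.
Production build-up factor (1 − d/p) = 1 − 135/256 = 0.4727.
Q* = √(2DS / (H(1 − d/p))) = √(2 × 40,500 × 221 / (2.82 × 0.4727)).
= √(17,901,000 / 1.3329) ≈ 3664.725.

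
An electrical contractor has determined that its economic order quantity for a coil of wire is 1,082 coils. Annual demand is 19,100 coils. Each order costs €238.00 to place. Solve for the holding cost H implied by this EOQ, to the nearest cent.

Squaring Q* = √(2DS/H) gives Q*² = 2DS/H.
From Q* = √(2DS/H): H = 2DS / Q*² = 2 × 19,100 × 238 / 1,082² = 7.7658.

H ≈ €7.77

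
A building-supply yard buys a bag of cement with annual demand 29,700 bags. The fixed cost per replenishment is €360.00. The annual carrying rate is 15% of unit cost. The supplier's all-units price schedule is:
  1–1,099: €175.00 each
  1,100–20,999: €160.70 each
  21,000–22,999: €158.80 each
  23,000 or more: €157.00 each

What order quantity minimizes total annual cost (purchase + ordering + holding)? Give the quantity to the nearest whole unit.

Q* ≈ 1,100 bags

Holding cost per unit per year at price C is H = 0.15·C.
Candidates are each tier's EOQ (if it falls in that tier) and each price-break quantity.
EOQ at €175.00 = 902.6 (feasible in tier 1): TC = 29,700×€175.00 + (29,700/902.6)×360 + (902.6/2)×0.15×€175.00 = €5,221,192.40.
EOQ at €160.70 = 941.9 < 1100, so use break Q=1100: TC = 29,700×€160.70 + (29,700/1100.0)×360 + (1100.0/2)×0.15×€160.70 = €4,795,767.75.
EOQ at €158.80 = 947.5 < 21000, so use break Q=21000: TC = 29,700×€158.80 + (29,700/21000.0)×360 + (21000.0/2)×0.15×€158.80 = €4,966,979.14.
EOQ at €157.00 = 952.9 < 23000, so use break Q=23000: TC = 29,700×€157.00 + (29,700/23000.0)×360 + (23000.0/2)×0.15×€157.00 = €4,934,189.87.
Lowest total cost is €4,795,767.75 at Q = 1100.0.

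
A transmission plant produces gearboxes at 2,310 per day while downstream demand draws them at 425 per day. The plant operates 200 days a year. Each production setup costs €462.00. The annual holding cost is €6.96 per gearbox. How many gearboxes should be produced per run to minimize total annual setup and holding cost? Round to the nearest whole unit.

Q* ≈ 3,719 gearboxes

Annual demand D = 425 × 200 = 85,000.
Production build-up factor (1 − d/p) = 1 − 425/2,310 = 0.8160.
Q* = √(2DS / (H(1 − d/p))) = √(2 × 85,000 × 462 / (6.96 × 0.8160)).
= √(78,540,000 / 5.6795) ≈ 3718.700.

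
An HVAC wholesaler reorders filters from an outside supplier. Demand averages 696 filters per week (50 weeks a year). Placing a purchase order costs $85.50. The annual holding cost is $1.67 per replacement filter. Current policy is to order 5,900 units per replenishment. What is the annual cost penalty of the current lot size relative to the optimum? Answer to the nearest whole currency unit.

Extra cost ≈ $2,278 per year

Annual demand D = 696 × 50 = 34,800.
EOQ = √(2DS/H) = √(2 × 34,800 × 85.5 / 1.67) ≈ 1887.68.
Cost at Q* = (D/Q*)S + (Q*/2)H = √(2DSH) ≈ $3,152.43.
Cost at Q = 5,900: (34,800/5,900)×85.5 + (5,900/2)×1.67 = $504.31 + $4,926.50 = $5,430.81.
Excess = $5,430.81 − $3,152.43 = $2,278.37.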